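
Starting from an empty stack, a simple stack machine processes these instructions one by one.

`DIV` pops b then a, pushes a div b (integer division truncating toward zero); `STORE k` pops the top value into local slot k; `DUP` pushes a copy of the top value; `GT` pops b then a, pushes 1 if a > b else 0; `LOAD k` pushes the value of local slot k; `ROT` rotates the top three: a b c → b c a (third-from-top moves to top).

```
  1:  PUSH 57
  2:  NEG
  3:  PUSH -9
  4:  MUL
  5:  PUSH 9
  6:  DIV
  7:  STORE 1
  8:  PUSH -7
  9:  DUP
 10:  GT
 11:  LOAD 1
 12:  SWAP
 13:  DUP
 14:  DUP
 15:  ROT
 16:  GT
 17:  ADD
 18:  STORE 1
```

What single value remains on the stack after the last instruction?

PUSH 57  [57]
NEG      [-57]
PUSH -9  [-57, -9]
MUL      [513]
PUSH 9   [513, 9]
DIV      [57]
STORE 1  []
PUSH -7  [-7]
DUP      [-7, -7]
GT       [0]
LOAD 1   [0, 57]
SWAP     [57, 0]
DUP      [57, 0, 0]
DUP      [57, 0, 0, 0]
ROT      [57, 0, 0, 0]
GT       [57, 0, 0]
ADD      [57, 0]
STORE 1  [57]

57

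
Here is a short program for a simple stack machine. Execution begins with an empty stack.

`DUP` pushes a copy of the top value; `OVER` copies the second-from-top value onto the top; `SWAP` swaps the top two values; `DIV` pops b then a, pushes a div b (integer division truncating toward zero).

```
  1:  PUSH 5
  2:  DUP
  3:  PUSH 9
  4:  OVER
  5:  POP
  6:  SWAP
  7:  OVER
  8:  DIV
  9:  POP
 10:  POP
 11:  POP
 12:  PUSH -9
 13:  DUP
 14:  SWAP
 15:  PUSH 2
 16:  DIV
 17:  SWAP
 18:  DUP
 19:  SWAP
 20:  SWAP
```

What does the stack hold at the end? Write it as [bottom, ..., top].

[-4, -9, -9]

PUSH 5  -> [5]
DUP     -> [5, 5]
PUSH 9  -> [5, 5, 9]
OVER    -> [5, 5, 9, 5]
POP     -> [5, 5, 9]
SWAP    -> [5, 9, 5]
OVER    -> [5, 9, 5, 9]
DIV     -> [5, 9, 0]
POP     -> [5, 9]
POP     -> [5]
POP     -> []
PUSH -9 -> [-9]
DUP     -> [-9, -9]
SWAP    -> [-9, -9]
PUSH 2  -> [-9, -9, 2]
DIV     -> [-9, -4]
SWAP    -> [-4, -9]
DUP     -> [-4, -9, -9]
SWAP    -> [-4, -9, -9]
SWAP    -> [-4, -9, -9]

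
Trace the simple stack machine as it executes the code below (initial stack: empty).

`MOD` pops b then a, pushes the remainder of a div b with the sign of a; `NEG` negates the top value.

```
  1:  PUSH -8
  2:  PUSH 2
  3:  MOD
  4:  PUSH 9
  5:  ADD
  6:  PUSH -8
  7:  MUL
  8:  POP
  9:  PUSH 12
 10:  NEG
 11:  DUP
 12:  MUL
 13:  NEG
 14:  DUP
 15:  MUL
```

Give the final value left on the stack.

20736

PUSH -8 -> -8
PUSH 2  -> -8 2
MOD     -> 0
PUSH 9  -> 0 9
ADD     -> 9
PUSH -8 -> 9 -8
MUL     -> -72
POP     -> (empty)
PUSH 12 -> 12
NEG     -> -12
DUP     -> -12 -12
MUL     -> 144
NEG     -> -144
DUP     -> -144 -144
MUL     -> 20736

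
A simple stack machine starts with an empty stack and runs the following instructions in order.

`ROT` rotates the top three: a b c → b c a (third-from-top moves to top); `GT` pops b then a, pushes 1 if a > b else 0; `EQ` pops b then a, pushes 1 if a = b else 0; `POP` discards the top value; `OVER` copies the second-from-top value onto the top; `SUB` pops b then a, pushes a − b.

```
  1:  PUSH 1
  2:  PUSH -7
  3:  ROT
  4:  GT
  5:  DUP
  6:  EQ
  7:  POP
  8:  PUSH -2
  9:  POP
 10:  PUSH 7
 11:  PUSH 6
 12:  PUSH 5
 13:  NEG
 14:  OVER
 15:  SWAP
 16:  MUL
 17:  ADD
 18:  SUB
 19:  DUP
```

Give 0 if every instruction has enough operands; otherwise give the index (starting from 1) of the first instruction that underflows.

3

PUSH 1   1
PUSH -7  1 -7
ROT  — needs 3 operands, stack has 2 → underflow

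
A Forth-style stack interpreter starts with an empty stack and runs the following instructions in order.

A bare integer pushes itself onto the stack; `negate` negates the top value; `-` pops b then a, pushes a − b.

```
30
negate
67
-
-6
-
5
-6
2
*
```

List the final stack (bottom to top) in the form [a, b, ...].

30     : [30]
negate : [-30]
67     : [-30, 67]
-      : [-97]
-6     : [-97, -6]
-      : [-91]
5      : [-91, 5]
-6     : [-91, 5, -6]
2      : [-91, 5, -6, 2]
*      : [-91, 5, -12]

[-91, 5, -12]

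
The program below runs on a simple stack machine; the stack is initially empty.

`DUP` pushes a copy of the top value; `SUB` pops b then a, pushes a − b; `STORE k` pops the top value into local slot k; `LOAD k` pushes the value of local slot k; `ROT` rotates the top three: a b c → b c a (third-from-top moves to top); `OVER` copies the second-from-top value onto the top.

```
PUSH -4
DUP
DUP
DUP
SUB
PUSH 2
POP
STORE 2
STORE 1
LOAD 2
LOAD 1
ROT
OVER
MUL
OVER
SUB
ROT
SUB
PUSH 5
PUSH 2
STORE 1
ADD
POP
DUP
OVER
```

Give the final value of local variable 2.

0

PUSH -4 : [-4]
DUP     : [-4, -4]
DUP     : [-4, -4, -4]
DUP     : [-4, -4, -4, -4]
SUB     : [-4, -4, 0]
PUSH 2  : [-4, -4, 0, 2]
POP     : [-4, -4, 0]
STORE 2 : [-4, -4]
STORE 1 : [-4]
LOAD 2  : [-4, 0]
LOAD 1  : [-4, 0, -4]
ROT     : [0, -4, -4]
OVER    : [0, -4, -4, -4]
MUL     : [0, -4, 16]
OVER    : [0, -4, 16, -4]
SUB     : [0, -4, 20]
ROT     : [-4, 20, 0]
SUB     : [-4, 20]
PUSH 5  : [-4, 20, 5]
PUSH 2  : [-4, 20, 5, 2]
STORE 1 : [-4, 20, 5]
ADD     : [-4, 25]
POP     : [-4]
DUP     : [-4, -4]
OVER    : [-4, -4, -4]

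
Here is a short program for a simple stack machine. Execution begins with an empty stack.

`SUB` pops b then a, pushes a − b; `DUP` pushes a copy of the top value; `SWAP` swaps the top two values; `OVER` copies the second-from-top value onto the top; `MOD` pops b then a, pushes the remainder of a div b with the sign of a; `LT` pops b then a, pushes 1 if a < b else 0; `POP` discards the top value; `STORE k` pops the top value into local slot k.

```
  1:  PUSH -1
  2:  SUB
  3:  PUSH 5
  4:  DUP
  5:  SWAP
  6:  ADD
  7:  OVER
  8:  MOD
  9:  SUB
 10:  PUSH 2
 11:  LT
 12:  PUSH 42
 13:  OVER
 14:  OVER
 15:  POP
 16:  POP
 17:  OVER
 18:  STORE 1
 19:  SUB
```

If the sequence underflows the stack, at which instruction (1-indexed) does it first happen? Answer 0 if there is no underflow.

2

PUSH -1  -1
SUB  — needs 2 operands, stack has 1 → underflow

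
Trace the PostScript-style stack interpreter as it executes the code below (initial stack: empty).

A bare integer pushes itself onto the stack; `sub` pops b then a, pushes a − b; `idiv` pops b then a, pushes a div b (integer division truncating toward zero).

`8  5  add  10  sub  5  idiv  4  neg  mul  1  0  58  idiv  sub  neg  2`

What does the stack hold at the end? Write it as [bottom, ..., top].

[0, -1, 2]

8    -> 8
5    -> 8 5
add  -> 13
10   -> 13 10
sub  -> 3
5    -> 3 5
idiv -> 0
4    -> 0 4
neg  -> 0 -4
mul  -> 0
1    -> 0 1
0    -> 0 1 0
58   -> 0 1 0 58
idiv -> 0 1 0
sub  -> 0 1
neg  -> 0 -1
2    -> 0 -1 2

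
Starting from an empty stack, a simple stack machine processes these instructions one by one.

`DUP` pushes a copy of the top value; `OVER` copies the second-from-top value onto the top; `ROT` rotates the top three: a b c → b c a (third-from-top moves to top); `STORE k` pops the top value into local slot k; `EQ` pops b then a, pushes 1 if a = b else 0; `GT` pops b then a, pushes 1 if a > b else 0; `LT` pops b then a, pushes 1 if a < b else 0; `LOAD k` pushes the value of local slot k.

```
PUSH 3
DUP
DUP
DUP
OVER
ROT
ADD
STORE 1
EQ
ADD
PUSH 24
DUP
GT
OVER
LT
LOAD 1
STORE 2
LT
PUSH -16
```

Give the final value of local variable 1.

PUSH 3   → [3]
DUP      → [3, 3]
DUP      → [3, 3, 3]
DUP      → [3, 3, 3, 3]
OVER     → [3, 3, 3, 3, 3]
ROT      → [3, 3, 3, 3, 3]
ADD      → [3, 3, 3, 6]
STORE 1  → [3, 3, 3]
EQ       → [3, 1]
ADD      → [4]
PUSH 24  → [4, 24]
DUP      → [4, 24, 24]
GT       → [4, 0]
OVER     → [4, 0, 4]
LT       → [4, 1]
LOAD 1   → [4, 1, 6]
STORE 2  → [4, 1]
LT       → [0]
PUSH -16 → [0, -16]

6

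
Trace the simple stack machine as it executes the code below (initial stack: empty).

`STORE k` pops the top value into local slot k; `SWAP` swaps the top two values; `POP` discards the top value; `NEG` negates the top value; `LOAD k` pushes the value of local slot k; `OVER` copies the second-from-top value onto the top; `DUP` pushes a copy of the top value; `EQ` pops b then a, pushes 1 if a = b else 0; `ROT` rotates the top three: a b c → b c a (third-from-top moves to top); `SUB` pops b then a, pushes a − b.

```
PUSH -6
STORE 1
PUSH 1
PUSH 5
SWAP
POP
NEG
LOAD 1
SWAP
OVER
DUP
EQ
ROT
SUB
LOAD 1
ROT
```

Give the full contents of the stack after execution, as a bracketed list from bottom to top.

PUSH -6 -> [-6]
STORE 1 -> []
PUSH 1  -> [1]
PUSH 5  -> [1, 5]
SWAP    -> [5, 1]
POP     -> [5]
NEG     -> [-5]
LOAD 1  -> [-5, -6]
SWAP    -> [-6, -5]
OVER    -> [-6, -5, -6]
DUP     -> [-6, -5, -6, -6]
EQ      -> [-6, -5, 1]
ROT     -> [-5, 1, -6]
SUB     -> [-5, 7]
LOAD 1  -> [-5, 7, -6]
ROT     -> [7, -6, -5]

[7, -6, -5]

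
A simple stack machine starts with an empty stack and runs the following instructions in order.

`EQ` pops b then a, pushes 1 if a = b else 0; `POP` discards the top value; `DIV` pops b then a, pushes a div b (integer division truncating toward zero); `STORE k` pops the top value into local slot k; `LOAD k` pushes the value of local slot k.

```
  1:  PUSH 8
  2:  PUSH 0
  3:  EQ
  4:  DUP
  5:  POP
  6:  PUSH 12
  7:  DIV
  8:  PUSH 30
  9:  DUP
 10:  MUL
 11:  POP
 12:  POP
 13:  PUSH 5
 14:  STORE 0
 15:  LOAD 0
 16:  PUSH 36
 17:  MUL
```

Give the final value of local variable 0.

PUSH 8  : 8
PUSH 0  : 8 0
EQ      : 0
DUP     : 0 0
POP     : 0
PUSH 12 : 0 12
DIV     : 0
PUSH 30 : 0 30
DUP     : 0 30 30
MUL     : 0 900
POP     : 0
POP     : (empty)
PUSH 5  : 5
STORE 0 : (empty)
LOAD 0  : 5
PUSH 36 : 5 36
MUL     : 180

5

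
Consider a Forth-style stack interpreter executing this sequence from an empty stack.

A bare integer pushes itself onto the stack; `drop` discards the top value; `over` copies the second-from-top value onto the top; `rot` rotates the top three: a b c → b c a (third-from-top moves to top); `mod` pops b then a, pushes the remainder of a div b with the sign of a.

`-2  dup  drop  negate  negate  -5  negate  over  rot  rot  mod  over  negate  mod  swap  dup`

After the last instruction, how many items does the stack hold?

-2      [-2]
dup     [-2, -2]
drop    [-2]
negate  [2]
negate  [-2]
-5      [-2, -5]
negate  [-2, 5]
over    [-2, 5, -2]
rot     [5, -2, -2]
rot     [-2, -2, 5]
mod     [-2, -2]
over    [-2, -2, -2]
negate  [-2, -2, 2]
mod     [-2, 0]
swap    [0, -2]
dup     [0, -2, -2]

3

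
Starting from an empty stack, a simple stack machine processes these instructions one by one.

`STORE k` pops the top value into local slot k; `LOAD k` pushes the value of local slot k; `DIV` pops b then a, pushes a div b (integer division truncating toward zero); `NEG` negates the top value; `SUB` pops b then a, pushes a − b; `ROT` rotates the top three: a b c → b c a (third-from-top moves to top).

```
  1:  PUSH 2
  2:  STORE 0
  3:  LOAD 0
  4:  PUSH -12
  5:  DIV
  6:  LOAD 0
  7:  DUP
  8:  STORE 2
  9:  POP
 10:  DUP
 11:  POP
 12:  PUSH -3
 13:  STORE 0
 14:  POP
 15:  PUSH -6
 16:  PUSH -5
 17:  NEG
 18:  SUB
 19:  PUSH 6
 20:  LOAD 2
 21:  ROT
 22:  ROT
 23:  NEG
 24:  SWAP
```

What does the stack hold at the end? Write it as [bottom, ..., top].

[2, -6, -11]

PUSH 2    [2]
STORE 0   []
LOAD 0    [2]
PUSH -12  [2, -12]
DIV       [0]
LOAD 0    [0, 2]
DUP       [0, 2, 2]
STORE 2   [0, 2]
POP       [0]
DUP       [0, 0]
POP       [0]
PUSH -3   [0, -3]
STORE 0   [0]
POP       []
PUSH -6   [-6]
PUSH -5   [-6, -5]
NEG       [-6, 5]
SUB       [-11]
PUSH 6    [-11, 6]
LOAD 2    [-11, 6, 2]
ROT       [6, 2, -11]
ROT       [2, -11, 6]
NEG       [2, -11, -6]
SWAP      [2, -6, -11]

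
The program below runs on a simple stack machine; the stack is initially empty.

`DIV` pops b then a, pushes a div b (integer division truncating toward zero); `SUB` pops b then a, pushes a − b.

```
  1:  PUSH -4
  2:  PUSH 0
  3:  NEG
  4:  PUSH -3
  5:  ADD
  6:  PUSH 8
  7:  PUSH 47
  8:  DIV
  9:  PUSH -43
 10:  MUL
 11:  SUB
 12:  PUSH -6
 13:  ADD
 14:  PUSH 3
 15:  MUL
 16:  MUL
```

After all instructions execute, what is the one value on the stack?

PUSH -4  : [-4]
PUSH 0   : [-4, 0]
NEG      : [-4, 0]
PUSH -3  : [-4, 0, -3]
ADD      : [-4, -3]
PUSH 8   : [-4, -3, 8]
PUSH 47  : [-4, -3, 8, 47]
DIV      : [-4, -3, 0]
PUSH -43 : [-4, -3, 0, -43]
MUL      : [-4, -3, 0]
SUB      : [-4, -3]
PUSH -6  : [-4, -3, -6]
ADD      : [-4, -9]
PUSH 3   : [-4, -9, 3]
MUL      : [-4, -27]
MUL      : [108]

108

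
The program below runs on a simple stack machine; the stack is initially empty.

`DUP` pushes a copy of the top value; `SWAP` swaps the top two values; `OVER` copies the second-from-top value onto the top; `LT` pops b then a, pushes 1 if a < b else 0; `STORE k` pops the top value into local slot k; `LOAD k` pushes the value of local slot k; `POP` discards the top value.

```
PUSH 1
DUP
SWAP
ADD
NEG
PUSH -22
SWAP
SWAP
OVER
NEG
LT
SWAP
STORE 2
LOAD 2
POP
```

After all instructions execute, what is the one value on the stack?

1

PUSH 1    1
DUP       1 1
SWAP      1 1
ADD       2
NEG       -2
PUSH -22  -2 -22
SWAP      -22 -2
SWAP      -2 -22
OVER      -2 -22 -2
NEG       -2 -22 2
LT        -2 1
SWAP      1 -2
STORE 2   1
LOAD 2    1 -2
POP       1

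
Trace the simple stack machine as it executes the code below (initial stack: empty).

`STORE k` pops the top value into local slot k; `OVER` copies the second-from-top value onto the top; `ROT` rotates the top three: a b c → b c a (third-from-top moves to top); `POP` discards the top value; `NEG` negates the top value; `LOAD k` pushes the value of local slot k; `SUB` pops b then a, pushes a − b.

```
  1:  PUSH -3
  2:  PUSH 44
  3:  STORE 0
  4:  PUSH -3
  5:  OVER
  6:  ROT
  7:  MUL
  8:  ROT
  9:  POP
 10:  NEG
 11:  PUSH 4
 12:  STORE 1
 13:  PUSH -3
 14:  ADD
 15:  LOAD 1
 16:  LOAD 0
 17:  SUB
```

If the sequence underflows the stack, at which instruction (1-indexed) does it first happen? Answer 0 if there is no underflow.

8

PUSH -3 → [-3]
PUSH 44 → [-3, 44]
STORE 0 → [-3]
PUSH -3 → [-3, -3]
OVER    → [-3, -3, -3]
ROT     → [-3, -3, -3]
MUL     → [-3, 9]
ROT  — needs 3 operands, stack has 2 → underflow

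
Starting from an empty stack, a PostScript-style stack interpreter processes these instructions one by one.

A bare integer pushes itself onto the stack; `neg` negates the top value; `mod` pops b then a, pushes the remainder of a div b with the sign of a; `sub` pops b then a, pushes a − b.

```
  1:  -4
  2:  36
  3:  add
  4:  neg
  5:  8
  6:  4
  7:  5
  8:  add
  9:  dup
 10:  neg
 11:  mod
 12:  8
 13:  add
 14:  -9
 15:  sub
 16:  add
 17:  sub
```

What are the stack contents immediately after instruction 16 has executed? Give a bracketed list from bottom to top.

[-32, 25]

-4  -> [-4]
36  -> [-4, 36]
add -> [32]
neg -> [-32]
8   -> [-32, 8]
4   -> [-32, 8, 4]
5   -> [-32, 8, 4, 5]
add -> [-32, 8, 9]
dup -> [-32, 8, 9, 9]
neg -> [-32, 8, 9, -9]
mod -> [-32, 8, 0]
8   -> [-32, 8, 0, 8]
add -> [-32, 8, 8]
-9  -> [-32, 8, 8, -9]
sub -> [-32, 8, 17]
add -> [-32, 25]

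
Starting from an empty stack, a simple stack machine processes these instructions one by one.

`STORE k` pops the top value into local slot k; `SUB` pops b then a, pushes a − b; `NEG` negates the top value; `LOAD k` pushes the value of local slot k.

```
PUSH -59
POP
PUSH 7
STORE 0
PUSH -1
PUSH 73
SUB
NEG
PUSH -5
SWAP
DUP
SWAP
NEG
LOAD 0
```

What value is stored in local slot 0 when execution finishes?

PUSH -59  -59
POP       (empty)
PUSH 7    7
STORE 0   (empty)
PUSH -1   -1
PUSH 73   -1 73
SUB       -74
NEG       74
PUSH -5   74 -5
SWAP      -5 74
DUP       -5 74 74
SWAP      -5 74 74
NEG       -5 74 -74
LOAD 0    -5 74 -74 7

7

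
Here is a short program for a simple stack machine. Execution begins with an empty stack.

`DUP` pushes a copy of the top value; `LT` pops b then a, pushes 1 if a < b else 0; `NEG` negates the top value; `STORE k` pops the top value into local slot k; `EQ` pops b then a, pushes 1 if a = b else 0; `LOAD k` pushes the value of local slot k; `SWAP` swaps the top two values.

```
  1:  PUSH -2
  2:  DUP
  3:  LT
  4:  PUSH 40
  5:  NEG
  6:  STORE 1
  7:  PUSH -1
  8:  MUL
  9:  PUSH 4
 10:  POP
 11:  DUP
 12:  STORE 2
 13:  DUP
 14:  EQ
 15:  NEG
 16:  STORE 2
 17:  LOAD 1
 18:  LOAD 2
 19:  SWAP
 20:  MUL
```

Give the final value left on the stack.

PUSH -2 → -2
DUP     → -2 -2
LT      → 0
PUSH 40 → 0 40
NEG     → 0 -40
STORE 1 → 0
PUSH -1 → 0 -1
MUL     → 0
PUSH 4  → 0 4
POP     → 0
DUP     → 0 0
STORE 2 → 0
DUP     → 0 0
EQ      → 1
NEG     → -1
STORE 2 → (empty)
LOAD 1  → -40
LOAD 2  → -40 -1
SWAP    → -1 -40
MUL     → 40

40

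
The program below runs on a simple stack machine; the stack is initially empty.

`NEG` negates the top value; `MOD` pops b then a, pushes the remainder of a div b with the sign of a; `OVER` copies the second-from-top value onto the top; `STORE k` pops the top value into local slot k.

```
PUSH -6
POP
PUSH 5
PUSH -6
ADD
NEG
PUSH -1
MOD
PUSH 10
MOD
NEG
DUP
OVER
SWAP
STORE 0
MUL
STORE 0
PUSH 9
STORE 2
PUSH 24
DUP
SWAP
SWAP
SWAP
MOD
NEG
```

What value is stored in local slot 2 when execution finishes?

PUSH -6  -6
POP      (empty)
PUSH 5   5
PUSH -6  5 -6
ADD      -1
NEG      1
PUSH -1  1 -1
MOD      0
PUSH 10  0 10
MOD      0
NEG      0
DUP      0 0
OVER     0 0 0
SWAP     0 0 0
STORE 0  0 0
MUL      0
STORE 0  (empty)
PUSH 9   9
STORE 2  (empty)
PUSH 24  24
DUP      24 24
SWAP     24 24
SWAP     24 24
SWAP     24 24
MOD      0
NEG      0

9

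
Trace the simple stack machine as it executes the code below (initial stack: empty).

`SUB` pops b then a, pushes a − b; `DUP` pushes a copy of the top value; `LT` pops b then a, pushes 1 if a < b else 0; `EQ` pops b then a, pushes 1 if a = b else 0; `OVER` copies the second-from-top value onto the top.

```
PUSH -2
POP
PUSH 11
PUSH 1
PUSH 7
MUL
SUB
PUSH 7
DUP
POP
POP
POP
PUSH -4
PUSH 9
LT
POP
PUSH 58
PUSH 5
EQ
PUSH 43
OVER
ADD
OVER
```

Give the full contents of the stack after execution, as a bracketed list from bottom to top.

[0, 43, 0]

PUSH -2 : [-2]
POP     : []
PUSH 11 : [11]
PUSH 1  : [11, 1]
PUSH 7  : [11, 1, 7]
MUL     : [11, 7]
SUB     : [4]
PUSH 7  : [4, 7]
DUP     : [4, 7, 7]
POP     : [4, 7]
POP     : [4]
POP     : []
PUSH -4 : [-4]
PUSH 9  : [-4, 9]
LT      : [1]
POP     : []
PUSH 58 : [58]
PUSH 5  : [58, 5]
EQ      : [0]
PUSH 43 : [0, 43]
OVER    : [0, 43, 0]
ADD     : [0, 43]
OVER    : [0, 43, 0]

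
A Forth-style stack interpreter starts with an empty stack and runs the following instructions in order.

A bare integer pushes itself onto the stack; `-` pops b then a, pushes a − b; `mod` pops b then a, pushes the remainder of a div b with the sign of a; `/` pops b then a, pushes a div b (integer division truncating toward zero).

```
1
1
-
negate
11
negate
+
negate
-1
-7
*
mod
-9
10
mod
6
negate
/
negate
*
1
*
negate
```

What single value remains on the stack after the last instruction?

1       [1]
1       [1, 1]
-       [0]
negate  [0]
11      [0, 11]
negate  [0, -11]
+       [-11]
negate  [11]
-1      [11, -1]
-7      [11, -1, -7]
*       [11, 7]
mod     [4]
-9      [4, -9]
10      [4, -9, 10]
mod     [4, -9]
6       [4, -9, 6]
negate  [4, -9, -6]
/       [4, 1]
negate  [4, -1]
*       [-4]
1       [-4, 1]
*       [-4]
negate  [4]

4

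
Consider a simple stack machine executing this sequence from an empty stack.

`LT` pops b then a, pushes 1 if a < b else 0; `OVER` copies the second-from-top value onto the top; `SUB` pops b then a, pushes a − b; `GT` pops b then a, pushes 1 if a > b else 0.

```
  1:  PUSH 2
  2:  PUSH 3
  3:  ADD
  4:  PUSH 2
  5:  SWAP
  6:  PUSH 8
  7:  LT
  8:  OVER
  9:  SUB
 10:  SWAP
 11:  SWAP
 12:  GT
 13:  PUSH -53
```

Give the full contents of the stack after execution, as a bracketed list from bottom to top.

PUSH 2   : 2
PUSH 3   : 2 3
ADD      : 5
PUSH 2   : 5 2
SWAP     : 2 5
PUSH 8   : 2 5 8
LT       : 2 1
OVER     : 2 1 2
SUB      : 2 -1
SWAP     : -1 2
SWAP     : 2 -1
GT       : 1
PUSH -53 : 1 -53

[1, -53]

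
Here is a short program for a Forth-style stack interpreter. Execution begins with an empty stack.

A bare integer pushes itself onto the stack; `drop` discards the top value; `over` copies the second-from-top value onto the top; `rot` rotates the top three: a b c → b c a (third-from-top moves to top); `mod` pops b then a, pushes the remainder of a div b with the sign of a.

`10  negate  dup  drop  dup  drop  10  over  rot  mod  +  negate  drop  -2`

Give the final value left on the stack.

10     : 10
negate : -10
dup    : -10 -10
drop   : -10
dup    : -10 -10
drop   : -10
10     : -10 10
over   : -10 10 -10
rot    : 10 -10 -10
mod    : 10 0
+      : 10
negate : -10
drop   : (empty)
-2     : -2

-2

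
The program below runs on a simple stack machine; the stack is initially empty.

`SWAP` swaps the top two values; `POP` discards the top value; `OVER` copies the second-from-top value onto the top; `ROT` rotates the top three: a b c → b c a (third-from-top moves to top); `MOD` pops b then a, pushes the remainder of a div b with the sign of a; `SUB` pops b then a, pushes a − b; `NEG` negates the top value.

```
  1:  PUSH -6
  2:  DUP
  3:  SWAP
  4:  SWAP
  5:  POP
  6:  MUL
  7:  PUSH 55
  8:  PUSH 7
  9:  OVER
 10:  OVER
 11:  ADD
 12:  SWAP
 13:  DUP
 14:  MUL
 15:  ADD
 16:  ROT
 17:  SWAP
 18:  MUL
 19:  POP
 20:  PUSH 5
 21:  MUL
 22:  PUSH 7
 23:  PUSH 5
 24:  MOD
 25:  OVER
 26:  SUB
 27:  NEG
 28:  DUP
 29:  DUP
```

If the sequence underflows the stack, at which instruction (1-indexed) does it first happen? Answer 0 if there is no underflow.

6

PUSH -6  -6
DUP      -6 -6
SWAP     -6 -6
SWAP     -6 -6
POP      -6
MUL  — needs 2 operands, stack has 1 → underflow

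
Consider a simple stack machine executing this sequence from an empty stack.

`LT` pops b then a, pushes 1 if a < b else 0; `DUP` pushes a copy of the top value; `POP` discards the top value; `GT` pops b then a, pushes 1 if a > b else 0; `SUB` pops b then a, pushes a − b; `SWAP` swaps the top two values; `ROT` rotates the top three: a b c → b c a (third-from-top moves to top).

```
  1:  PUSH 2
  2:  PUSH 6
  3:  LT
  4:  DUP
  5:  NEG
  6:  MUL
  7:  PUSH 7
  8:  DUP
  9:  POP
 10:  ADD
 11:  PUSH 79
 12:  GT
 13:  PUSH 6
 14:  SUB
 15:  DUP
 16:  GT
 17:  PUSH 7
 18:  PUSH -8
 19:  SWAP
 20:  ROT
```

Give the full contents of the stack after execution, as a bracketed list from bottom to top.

[-8, 7, 0]

PUSH 2  → 2
PUSH 6  → 2 6
LT      → 1
DUP     → 1 1
NEG     → 1 -1
MUL     → -1
PUSH 7  → -1 7
DUP     → -1 7 7
POP     → -1 7
ADD     → 6
PUSH 79 → 6 79
GT      → 0
PUSH 6  → 0 6
SUB     → -6
DUP     → -6 -6
GT      → 0
PUSH 7  → 0 7
PUSH -8 → 0 7 -8
SWAP    → 0 -8 7
ROT     → -8 7 0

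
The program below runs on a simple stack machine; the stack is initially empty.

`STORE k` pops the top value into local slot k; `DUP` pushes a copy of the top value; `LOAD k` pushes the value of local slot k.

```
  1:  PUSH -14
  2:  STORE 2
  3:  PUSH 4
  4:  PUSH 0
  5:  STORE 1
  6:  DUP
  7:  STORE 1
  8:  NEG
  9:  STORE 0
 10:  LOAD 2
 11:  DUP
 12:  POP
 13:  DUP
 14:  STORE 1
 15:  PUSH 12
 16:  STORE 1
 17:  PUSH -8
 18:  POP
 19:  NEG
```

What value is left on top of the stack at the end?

PUSH -14  -14
STORE 2   (empty)
PUSH 4    4
PUSH 0    4 0
STORE 1   4
DUP       4 4
STORE 1   4
NEG       -4
STORE 0   (empty)
LOAD 2    -14
DUP       -14 -14
POP       -14
DUP       -14 -14
STORE 1   -14
PUSH 12   -14 12
STORE 1   -14
PUSH -8   -14 -8
POP       -14
NEG       14

14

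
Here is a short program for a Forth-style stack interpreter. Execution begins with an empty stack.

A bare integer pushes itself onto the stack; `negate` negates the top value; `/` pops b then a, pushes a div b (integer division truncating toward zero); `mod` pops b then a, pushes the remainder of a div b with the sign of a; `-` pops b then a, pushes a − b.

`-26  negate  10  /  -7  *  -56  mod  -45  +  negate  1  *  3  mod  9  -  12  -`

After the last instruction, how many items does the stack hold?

1

-26    → [-26]
negate → [26]
10     → [26, 10]
/      → [2]
-7     → [2, -7]
*      → [-14]
-56    → [-14, -56]
mod    → [-14]
-45    → [-14, -45]
+      → [-59]
negate → [59]
1      → [59, 1]
*      → [59]
3      → [59, 3]
mod    → [2]
9      → [2, 9]
-      → [-7]
12     → [-7, 12]
-      → [-19]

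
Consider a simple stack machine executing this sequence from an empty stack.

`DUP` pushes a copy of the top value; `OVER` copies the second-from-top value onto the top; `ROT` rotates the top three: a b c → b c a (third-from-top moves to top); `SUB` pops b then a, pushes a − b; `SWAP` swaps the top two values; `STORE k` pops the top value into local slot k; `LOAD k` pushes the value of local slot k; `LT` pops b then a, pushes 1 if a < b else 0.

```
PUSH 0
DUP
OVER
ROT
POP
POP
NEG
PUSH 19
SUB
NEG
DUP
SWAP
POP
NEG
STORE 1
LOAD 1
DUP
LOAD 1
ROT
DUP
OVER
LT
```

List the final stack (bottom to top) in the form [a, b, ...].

[-19, -19, -19, 0]

PUSH 0  -> 0
DUP     -> 0 0
OVER    -> 0 0 0
ROT     -> 0 0 0
POP     -> 0 0
POP     -> 0
NEG     -> 0
PUSH 19 -> 0 19
SUB     -> -19
NEG     -> 19
DUP     -> 19 19
SWAP    -> 19 19
POP     -> 19
NEG     -> -19
STORE 1 -> (empty)
LOAD 1  -> -19
DUP     -> -19 -19
LOAD 1  -> -19 -19 -19
ROT     -> -19 -19 -19
DUP     -> -19 -19 -19 -19
OVER    -> -19 -19 -19 -19 -19
LT      -> -19 -19 -19 0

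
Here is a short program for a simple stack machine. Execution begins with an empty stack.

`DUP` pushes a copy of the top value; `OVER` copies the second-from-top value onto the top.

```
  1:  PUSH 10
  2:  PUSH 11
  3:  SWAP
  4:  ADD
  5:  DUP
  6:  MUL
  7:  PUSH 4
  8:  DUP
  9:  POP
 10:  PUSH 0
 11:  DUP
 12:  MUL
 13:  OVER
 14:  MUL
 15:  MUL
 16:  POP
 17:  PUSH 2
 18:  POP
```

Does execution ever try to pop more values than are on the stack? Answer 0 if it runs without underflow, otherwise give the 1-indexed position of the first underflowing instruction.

0

PUSH 10 : 10
PUSH 11 : 10 11
SWAP    : 11 10
ADD     : 21
DUP     : 21 21
MUL     : 441
PUSH 4  : 441 4
DUP     : 441 4 4
POP     : 441 4
PUSH 0  : 441 4 0
DUP     : 441 4 0 0
MUL     : 441 4 0
OVER    : 441 4 0 4
MUL     : 441 4 0
MUL     : 441 0
POP     : 441
PUSH 2  : 441 2
POP     : 441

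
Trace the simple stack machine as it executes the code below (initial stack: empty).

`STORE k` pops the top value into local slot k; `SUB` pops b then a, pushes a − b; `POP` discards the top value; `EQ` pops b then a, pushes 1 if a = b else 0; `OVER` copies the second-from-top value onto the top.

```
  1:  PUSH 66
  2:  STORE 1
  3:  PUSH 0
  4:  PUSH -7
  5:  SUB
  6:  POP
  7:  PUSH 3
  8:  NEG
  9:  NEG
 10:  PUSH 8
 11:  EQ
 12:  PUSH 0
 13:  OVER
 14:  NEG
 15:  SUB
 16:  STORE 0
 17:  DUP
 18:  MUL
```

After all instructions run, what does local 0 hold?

PUSH 66  [66]
STORE 1  []
PUSH 0   [0]
PUSH -7  [0, -7]
SUB      [7]
POP      []
PUSH 3   [3]
NEG      [-3]
NEG      [3]
PUSH 8   [3, 8]
EQ       [0]
PUSH 0   [0, 0]
OVER     [0, 0, 0]
NEG      [0, 0, 0]
SUB      [0, 0]
STORE 0  [0]
DUP      [0, 0]
MUL      [0]

0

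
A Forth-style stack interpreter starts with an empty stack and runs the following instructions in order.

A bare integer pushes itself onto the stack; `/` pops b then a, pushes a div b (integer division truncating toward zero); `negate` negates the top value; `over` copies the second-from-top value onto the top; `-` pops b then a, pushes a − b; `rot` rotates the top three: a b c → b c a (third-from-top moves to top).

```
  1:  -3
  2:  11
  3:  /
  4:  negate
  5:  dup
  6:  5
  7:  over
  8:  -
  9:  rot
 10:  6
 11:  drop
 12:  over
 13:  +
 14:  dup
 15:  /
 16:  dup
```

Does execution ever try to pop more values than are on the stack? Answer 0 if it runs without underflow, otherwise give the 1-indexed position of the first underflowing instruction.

0

-3     : [-3]
11     : [-3, 11]
/      : [0]
negate : [0]
dup    : [0, 0]
5      : [0, 0, 5]
over   : [0, 0, 5, 0]
-      : [0, 0, 5]
rot    : [0, 5, 0]
6      : [0, 5, 0, 6]
drop   : [0, 5, 0]
over   : [0, 5, 0, 5]
+      : [0, 5, 5]
dup    : [0, 5, 5, 5]
/      : [0, 5, 1]
dup    : [0, 5, 1, 1]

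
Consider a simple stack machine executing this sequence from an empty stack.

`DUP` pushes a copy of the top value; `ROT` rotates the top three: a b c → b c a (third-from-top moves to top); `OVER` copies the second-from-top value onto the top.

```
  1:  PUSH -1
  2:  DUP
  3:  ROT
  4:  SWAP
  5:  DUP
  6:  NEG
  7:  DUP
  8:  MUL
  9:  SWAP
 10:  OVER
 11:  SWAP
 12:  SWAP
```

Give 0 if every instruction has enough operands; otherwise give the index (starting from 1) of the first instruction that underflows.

PUSH -1 : -1
DUP     : -1 -1
ROT  — needs 3 operands, stack has 2 → underflow

3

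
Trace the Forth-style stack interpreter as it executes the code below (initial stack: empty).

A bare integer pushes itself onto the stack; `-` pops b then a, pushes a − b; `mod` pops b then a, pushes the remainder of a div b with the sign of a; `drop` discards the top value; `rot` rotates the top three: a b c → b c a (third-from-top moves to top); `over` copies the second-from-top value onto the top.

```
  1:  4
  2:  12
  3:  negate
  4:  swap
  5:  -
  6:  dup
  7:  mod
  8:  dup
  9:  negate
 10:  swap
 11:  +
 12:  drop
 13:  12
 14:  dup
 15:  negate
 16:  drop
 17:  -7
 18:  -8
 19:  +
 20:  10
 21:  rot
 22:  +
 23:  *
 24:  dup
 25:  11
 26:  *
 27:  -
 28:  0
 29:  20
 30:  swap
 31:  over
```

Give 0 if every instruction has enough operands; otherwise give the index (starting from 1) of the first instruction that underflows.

4      → [4]
12     → [4, 12]
negate → [4, -12]
swap   → [-12, 4]
-      → [-16]
dup    → [-16, -16]
mod    → [0]
dup    → [0, 0]
negate → [0, 0]
swap   → [0, 0]
+      → [0]
drop   → []
12     → [12]
dup    → [12, 12]
negate → [12, -12]
drop   → [12]
-7     → [12, -7]
-8     → [12, -7, -8]
+      → [12, -15]
10     → [12, -15, 10]
rot    → [-15, 10, 12]
+      → [-15, 22]
*      → [-330]
dup    → [-330, -330]
11     → [-330, -330, 11]
*      → [-330, -3630]
-      → [3300]
0      → [3300, 0]
20     → [3300, 0, 20]
swap   → [3300, 20, 0]
over   → [3300, 20, 0, 20]

0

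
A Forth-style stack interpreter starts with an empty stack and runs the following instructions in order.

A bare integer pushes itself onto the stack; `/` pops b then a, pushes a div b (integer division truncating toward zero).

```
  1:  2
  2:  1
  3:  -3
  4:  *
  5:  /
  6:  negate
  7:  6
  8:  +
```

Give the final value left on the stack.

6

2      -> 2
1      -> 2 1
-3     -> 2 1 -3
*      -> 2 -3
/      -> 0
negate -> 0
6      -> 0 6
+      -> 6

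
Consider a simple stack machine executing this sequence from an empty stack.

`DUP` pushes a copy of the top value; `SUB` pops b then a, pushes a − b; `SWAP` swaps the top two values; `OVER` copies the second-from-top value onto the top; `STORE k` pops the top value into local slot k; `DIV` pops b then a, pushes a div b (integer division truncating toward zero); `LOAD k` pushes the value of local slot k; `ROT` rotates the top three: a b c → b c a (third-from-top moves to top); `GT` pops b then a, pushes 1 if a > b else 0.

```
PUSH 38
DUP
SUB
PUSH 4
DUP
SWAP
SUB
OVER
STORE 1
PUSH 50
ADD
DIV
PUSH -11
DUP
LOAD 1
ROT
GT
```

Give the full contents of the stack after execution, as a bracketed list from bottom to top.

PUSH 38  : [38]
DUP      : [38, 38]
SUB      : [0]
PUSH 4   : [0, 4]
DUP      : [0, 4, 4]
SWAP     : [0, 4, 4]
SUB      : [0, 0]
OVER     : [0, 0, 0]
STORE 1  : [0, 0]
PUSH 50  : [0, 0, 50]
ADD      : [0, 50]
DIV      : [0]
PUSH -11 : [0, -11]
DUP      : [0, -11, -11]
LOAD 1   : [0, -11, -11, 0]
ROT      : [0, -11, 0, -11]
GT       : [0, -11, 1]

[0, -11, 1]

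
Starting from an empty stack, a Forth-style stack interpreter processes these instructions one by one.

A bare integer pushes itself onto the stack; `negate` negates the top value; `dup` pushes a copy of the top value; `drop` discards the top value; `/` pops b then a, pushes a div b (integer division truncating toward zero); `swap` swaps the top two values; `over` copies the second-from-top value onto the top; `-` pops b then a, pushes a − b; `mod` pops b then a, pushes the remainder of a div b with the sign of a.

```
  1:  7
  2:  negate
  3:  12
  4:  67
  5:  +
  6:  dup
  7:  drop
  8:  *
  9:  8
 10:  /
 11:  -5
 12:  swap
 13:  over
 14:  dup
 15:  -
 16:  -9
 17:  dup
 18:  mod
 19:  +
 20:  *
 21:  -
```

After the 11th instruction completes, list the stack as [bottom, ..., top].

[-69, -5]

7      : 7
negate : -7
12     : -7 12
67     : -7 12 67
+      : -7 79
dup    : -7 79 79
drop   : -7 79
*      : -553
8      : -553 8
/      : -69
-5     : -69 -5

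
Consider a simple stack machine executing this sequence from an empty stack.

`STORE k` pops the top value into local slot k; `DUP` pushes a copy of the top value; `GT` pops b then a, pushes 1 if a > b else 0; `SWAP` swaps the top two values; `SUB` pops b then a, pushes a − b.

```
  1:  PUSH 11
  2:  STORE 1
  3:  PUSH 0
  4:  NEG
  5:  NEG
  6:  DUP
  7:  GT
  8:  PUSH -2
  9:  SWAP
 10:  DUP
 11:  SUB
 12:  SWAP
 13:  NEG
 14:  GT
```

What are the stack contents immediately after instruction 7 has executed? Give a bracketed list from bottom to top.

[0]

PUSH 11 -> [11]
STORE 1 -> []
PUSH 0  -> [0]
NEG     -> [0]
NEG     -> [0]
DUP     -> [0, 0]
GT      -> [0]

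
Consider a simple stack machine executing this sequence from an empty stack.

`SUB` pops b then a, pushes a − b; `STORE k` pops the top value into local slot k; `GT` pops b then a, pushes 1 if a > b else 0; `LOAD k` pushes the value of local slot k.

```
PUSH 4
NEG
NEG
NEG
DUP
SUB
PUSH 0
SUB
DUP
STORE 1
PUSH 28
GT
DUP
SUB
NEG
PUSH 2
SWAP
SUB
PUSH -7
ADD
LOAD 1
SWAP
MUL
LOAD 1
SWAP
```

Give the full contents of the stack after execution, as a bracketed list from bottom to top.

PUSH 4  → [4]
NEG     → [-4]
NEG     → [4]
NEG     → [-4]
DUP     → [-4, -4]
SUB     → [0]
PUSH 0  → [0, 0]
SUB     → [0]
DUP     → [0, 0]
STORE 1 → [0]
PUSH 28 → [0, 28]
GT      → [0]
DUP     → [0, 0]
SUB     → [0]
NEG     → [0]
PUSH 2  → [0, 2]
SWAP    → [2, 0]
SUB     → [2]
PUSH -7 → [2, -7]
ADD     → [-5]
LOAD 1  → [-5, 0]
SWAP    → [0, -5]
MUL     → [0]
LOAD 1  → [0, 0]
SWAP    → [0, 0]

[0, 0]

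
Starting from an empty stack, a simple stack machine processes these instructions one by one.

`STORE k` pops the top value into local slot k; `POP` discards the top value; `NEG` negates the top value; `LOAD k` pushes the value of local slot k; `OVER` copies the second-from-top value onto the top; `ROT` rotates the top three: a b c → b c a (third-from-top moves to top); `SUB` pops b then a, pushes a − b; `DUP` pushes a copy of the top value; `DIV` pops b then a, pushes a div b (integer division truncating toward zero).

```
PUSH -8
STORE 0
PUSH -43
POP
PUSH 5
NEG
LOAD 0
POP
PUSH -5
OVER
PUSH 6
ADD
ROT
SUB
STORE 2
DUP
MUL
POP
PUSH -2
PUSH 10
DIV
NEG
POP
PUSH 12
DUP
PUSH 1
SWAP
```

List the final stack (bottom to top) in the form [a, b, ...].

[12, 1, 12]

PUSH -8  : -8
STORE 0  : (empty)
PUSH -43 : -43
POP      : (empty)
PUSH 5   : 5
NEG      : -5
LOAD 0   : -5 -8
POP      : -5
PUSH -5  : -5 -5
OVER     : -5 -5 -5
PUSH 6   : -5 -5 -5 6
ADD      : -5 -5 1
ROT      : -5 1 -5
SUB      : -5 6
STORE 2  : -5
DUP      : -5 -5
MUL      : 25
POP      : (empty)
PUSH -2  : -2
PUSH 10  : -2 10
DIV      : 0
NEG      : 0
POP      : (empty)
PUSH 12  : 12
DUP      : 12 12
PUSH 1   : 12 12 1
SWAP     : 12 1 12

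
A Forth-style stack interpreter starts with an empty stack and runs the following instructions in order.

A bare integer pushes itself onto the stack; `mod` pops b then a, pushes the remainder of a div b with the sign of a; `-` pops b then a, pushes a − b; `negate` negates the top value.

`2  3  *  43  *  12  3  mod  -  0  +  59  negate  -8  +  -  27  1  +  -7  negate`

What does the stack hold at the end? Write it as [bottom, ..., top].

2      -> [2]
3      -> [2, 3]
*      -> [6]
43     -> [6, 43]
*      -> [258]
12     -> [258, 12]
3      -> [258, 12, 3]
mod    -> [258, 0]
-      -> [258]
0      -> [258, 0]
+      -> [258]
59     -> [258, 59]
negate -> [258, -59]
-8     -> [258, -59, -8]
+      -> [258, -67]
-      -> [325]
27     -> [325, 27]
1      -> [325, 27, 1]
+      -> [325, 28]
-7     -> [325, 28, -7]
negate -> [325, 28, 7]

[325, 28, 7]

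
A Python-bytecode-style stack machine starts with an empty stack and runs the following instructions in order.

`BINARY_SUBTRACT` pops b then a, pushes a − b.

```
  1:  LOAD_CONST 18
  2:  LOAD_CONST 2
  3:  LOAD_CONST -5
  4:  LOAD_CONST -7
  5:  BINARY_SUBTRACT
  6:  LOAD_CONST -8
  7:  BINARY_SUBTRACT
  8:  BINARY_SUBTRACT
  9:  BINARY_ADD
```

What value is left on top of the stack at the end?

LOAD_CONST 18   : [18]
LOAD_CONST 2    : [18, 2]
LOAD_CONST -5   : [18, 2, -5]
LOAD_CONST -7   : [18, 2, -5, -7]
BINARY_SUBTRACT : [18, 2, 2]
LOAD_CONST -8   : [18, 2, 2, -8]
BINARY_SUBTRACT : [18, 2, 10]
BINARY_SUBTRACT : [18, -8]
BINARY_ADD      : [10]

10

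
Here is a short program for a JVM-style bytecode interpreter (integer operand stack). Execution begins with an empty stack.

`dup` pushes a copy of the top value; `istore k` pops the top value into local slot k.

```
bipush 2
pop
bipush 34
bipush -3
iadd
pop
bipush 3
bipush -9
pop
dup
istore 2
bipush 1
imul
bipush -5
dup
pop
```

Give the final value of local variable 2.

bipush 2  : 2
pop       : (empty)
bipush 34 : 34
bipush -3 : 34 -3
iadd      : 31
pop       : (empty)
bipush 3  : 3
bipush -9 : 3 -9
pop       : 3
dup       : 3 3
istore 2  : 3
bipush 1  : 3 1
imul      : 3
bipush -5 : 3 -5
dup       : 3 -5 -5
pop       : 3 -5

3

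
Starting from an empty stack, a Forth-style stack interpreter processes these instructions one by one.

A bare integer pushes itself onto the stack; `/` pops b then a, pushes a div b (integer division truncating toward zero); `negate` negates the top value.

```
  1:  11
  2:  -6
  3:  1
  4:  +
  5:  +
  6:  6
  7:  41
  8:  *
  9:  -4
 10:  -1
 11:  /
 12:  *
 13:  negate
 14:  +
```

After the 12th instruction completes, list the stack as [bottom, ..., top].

11  [11]
-6  [11, -6]
1   [11, -6, 1]
+   [11, -5]
+   [6]
6   [6, 6]
41  [6, 6, 41]
*   [6, 246]
-4  [6, 246, -4]
-1  [6, 246, -4, -1]
/   [6, 246, 4]
*   [6, 984]

[6, 984]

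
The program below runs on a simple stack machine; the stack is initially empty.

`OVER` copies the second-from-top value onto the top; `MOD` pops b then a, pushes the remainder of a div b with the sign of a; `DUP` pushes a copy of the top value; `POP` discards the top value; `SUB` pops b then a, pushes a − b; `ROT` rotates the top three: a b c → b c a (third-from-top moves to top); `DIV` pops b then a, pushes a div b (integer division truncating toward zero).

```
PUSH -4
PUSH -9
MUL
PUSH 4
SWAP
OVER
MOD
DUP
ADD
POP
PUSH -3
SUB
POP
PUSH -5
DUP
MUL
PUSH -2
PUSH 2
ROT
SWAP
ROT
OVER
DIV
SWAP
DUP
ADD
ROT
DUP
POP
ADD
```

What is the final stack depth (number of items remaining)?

2

PUSH -4 -> -4
PUSH -9 -> -4 -9
MUL     -> 36
PUSH 4  -> 36 4
SWAP    -> 4 36
OVER    -> 4 36 4
MOD     -> 4 0
DUP     -> 4 0 0
ADD     -> 4 0
POP     -> 4
PUSH -3 -> 4 -3
SUB     -> 7
POP     -> (empty)
PUSH -5 -> -5
DUP     -> -5 -5
MUL     -> 25
PUSH -2 -> 25 -2
PUSH 2  -> 25 -2 2
ROT     -> -2 2 25
SWAP    -> -2 25 2
ROT     -> 25 2 -2
OVER    -> 25 2 -2 2
DIV     -> 25 2 -1
SWAP    -> 25 -1 2
DUP     -> 25 -1 2 2
ADD     -> 25 -1 4
ROT     -> -1 4 25
DUP     -> -1 4 25 25
POP     -> -1 4 25
ADD     -> -1 29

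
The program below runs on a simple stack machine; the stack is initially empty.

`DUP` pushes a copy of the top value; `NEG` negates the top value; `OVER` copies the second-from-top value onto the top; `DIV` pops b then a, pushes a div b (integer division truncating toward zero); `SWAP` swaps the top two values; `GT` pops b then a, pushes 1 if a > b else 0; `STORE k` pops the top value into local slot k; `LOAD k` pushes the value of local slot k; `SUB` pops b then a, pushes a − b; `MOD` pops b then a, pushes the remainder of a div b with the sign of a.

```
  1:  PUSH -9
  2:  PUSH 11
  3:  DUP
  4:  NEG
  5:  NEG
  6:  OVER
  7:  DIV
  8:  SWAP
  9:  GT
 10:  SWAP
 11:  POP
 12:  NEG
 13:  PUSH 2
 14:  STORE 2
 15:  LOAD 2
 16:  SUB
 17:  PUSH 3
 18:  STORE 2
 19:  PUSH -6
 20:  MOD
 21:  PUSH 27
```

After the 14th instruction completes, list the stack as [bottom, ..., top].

PUSH -9 : -9
PUSH 11 : -9 11
DUP     : -9 11 11
NEG     : -9 11 -11
NEG     : -9 11 11
OVER    : -9 11 11 11
DIV     : -9 11 1
SWAP    : -9 1 11
GT      : -9 0
SWAP    : 0 -9
POP     : 0
NEG     : 0
PUSH 2  : 0 2
STORE 2 : 0

[0]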